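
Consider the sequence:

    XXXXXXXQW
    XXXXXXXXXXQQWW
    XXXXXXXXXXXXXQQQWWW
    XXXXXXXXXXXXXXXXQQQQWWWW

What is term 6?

XXXXXXXXXXXXXXXXXXXXXXQQQQQQWWWWWW

Reading off run lengths: X runs 7, 10, 13, 16; Q runs 1, 2, 3, 4; W runs 1, 2, 3, 4 — each is linear in n, where the shown terms are n = 2, 3, 4, 5.
Setting n = 7 gives 22, 6, 6 characters in each block.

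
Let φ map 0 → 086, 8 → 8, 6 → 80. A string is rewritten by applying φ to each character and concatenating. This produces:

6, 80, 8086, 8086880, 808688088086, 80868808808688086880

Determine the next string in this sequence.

808688088086880868808808688088086

φ(80868808808688086880) expands symbol-by-symbol to 8 086 8 80 8 8 086 8 8 086 8 80 8 8 086 8 80 8 8 086; joining the 20 pieces gives the next term.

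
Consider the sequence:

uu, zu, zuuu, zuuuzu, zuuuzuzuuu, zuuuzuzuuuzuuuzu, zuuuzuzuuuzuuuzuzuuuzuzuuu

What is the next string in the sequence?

Each term (from the third on) is the previous term followed by the one before it: term 3 = zu·uu = zuuu.
Continuing: zuuuzuzuuuzuuuzuzuuuzuzuuu · zuuuzuzuuuzuuuzu gives term 8.

zuuuzuzuuuzuuuzuzuuuzuzuuuzuuuzuzuuuzuuuzu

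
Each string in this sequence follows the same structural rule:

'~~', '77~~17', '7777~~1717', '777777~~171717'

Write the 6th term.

s(k+1) = 77·s(k)·17, so each term gains 77 as a prefix and 17 as a suffix.
From 777777~~171717, 2 further steps: 777777~~171717 → 77777777~~17171717 → (answer).

7777777777~~1717171717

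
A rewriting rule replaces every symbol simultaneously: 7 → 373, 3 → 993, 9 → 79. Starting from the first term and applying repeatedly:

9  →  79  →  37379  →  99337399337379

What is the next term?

φ(99337399337379) expands symbol-by-symbol to 79 79 993 993 373 993 79 79 993 993 373 993 373 79; joining the 14 pieces gives the next term.

7979993993373993797999399337399337379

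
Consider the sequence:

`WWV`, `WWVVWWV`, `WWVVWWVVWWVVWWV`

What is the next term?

s(k+1) = s(k)·V·s(k) — each term doubles the last with 'V' between the halves.
So the next term is two copies of WWVVWWVVWWVVWWV with 'V' between the halves.

WWVVWWVVWWVVWWVVWWVVWWVVWWVVWWV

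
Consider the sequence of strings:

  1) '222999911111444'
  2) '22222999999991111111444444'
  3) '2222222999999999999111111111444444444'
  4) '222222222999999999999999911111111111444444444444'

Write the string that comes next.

22222222222999999999999999999991111111111111444444444444444

Reading off run lengths: 2 runs 3, 5, 7, 9; 9 runs 4, 8, 12, 16; 1 runs 5, 7, 9, 11; 4 runs 3, 6, 9, 12 — each is linear in n (n = 1, 2, …).
Setting n = 5 gives 11, 20, 13, 15 characters in each block.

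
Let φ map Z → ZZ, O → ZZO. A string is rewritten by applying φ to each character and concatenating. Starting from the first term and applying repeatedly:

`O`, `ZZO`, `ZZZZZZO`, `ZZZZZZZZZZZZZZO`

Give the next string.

ZZZZZZZZZZZZZZZZZZZZZZZZZZZZZZO

φ(ZZZZZZZZZZZZZZO) expands symbol-by-symbol to ZZ ZZ ZZ ZZ ZZ ZZ ZZ ZZ ZZ ZZ ZZ ZZ ZZ ZZ ZZO; joining the 15 pieces gives the next term.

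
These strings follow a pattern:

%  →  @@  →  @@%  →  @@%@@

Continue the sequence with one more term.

@@%@@@@%

This is a Fibonacci-style word recurrence s(k) = s(k−1)·s(k−2): e.g. @@·% = @@%.
So term 5 is @@%@@·@@%.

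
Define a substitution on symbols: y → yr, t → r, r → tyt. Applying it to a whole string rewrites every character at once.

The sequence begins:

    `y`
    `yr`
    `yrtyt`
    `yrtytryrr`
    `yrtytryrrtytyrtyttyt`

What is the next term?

yrtytryrrtytyrtyttytryrryrtytryrrryrr

Replace each of the 20 characters of yrtytryrrtytyrtyttyt in place — yr tyt r yr r tyt yr tyt tyt r yr r yr tyt r yr r r yr r — and concatenate.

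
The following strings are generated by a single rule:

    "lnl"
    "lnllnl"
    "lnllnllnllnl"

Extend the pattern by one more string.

lnllnllnllnllnllnllnllnl

Every step duplicates the string.
One more doubling of lnllnllnllnl gives the answer.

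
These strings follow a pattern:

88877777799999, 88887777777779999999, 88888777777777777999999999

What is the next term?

88888877777777777777799999999999

The n-th term is n+2 8's then 3n+3 7's then 2n+3 9's (n = 1, 2, …).
For the next term, n = 4, so the run lengths are 6, 15, 11.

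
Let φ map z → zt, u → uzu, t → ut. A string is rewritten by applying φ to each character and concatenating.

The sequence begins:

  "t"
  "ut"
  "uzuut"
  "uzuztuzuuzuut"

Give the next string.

Applying the rule to each of the 13 symbols of uzuztuzuuzuut gives the pieces uzu zt uzu zt ut uzu zt uzu uzu zt uzu uzu ut, which concatenate to the answer.

uzuztuzuztutuzuztuzuuzuztuzuuzuut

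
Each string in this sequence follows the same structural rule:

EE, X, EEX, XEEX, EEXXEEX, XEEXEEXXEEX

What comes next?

EEXXEEXXEEXEEXXEEX

From term 3 onward, concatenate the second-to-last term with the last: EE·X = EEX, X·EEX = XEEX, …
The next term joins EEXXEEX and XEEXEEXXEEX.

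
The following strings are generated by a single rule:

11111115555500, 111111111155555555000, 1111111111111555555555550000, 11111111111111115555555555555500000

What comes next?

Term n consists of 3n+1 1's, followed by 3n-1 5's, followed by n 0's, where the shown terms are n = 2, 3, 4, 5.
Setting n = 6 gives 19, 17, 6 characters in each block.

111111111111111111155555555555555555000000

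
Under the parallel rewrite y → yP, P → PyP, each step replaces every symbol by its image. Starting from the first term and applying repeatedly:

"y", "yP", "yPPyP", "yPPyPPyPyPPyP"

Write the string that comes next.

yPPyPPyPyPPyPPyPyPPyPyPPyPPyPyPPyP

Applying the rule to each of the 13 symbols of yPPyPPyPyPPyP gives the pieces yP PyP PyP yP PyP PyP yP PyP yP PyP PyP yP PyP, which concatenate to the answer.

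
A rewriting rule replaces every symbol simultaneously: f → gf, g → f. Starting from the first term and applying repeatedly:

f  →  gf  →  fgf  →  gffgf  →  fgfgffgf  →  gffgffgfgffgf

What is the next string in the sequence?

Replace each of the 13 characters of gffgffgfgffgf in place — f gf gf f gf gf f gf f gf gf f gf — and concatenate.

fgfgffgfgffgffgfgffgf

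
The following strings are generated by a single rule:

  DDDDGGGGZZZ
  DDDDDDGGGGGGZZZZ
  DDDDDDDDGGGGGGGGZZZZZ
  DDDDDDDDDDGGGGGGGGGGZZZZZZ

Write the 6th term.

Reading off run lengths: D runs 4, 6, 8, 10; G runs 4, 6, 8, 10; Z runs 3, 4, 5, 6 — each is linear in n, where the shown terms are n = 2, 3, 4, 5.
At n = 7 the blocks have lengths 14, 14, 8.

DDDDDDDDDDDDDDGGGGGGGGGGGGGGZZZZZZZZ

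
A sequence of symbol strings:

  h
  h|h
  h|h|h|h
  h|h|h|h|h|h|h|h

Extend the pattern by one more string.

h|h|h|h|h|h|h|h|h|h|h|h|h|h|h|h

s(k+1) = s(k)·|·s(k) — each term doubles the last with '|' between the halves.
So the next term is two copies of h|h|h|h|h|h|h|h with '|' between the halves.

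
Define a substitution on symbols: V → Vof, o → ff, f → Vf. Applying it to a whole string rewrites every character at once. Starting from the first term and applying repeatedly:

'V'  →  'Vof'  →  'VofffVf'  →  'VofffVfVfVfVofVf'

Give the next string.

VofffVfVfVfVofVfVofVfVofVfVofffVfVofVf

Replace each of the 16 characters of VofffVfVfVfVofVf in place — Vof ff Vf Vf Vf Vof Vf Vof Vf Vof Vf Vof ff Vf Vof Vf — and concatenate.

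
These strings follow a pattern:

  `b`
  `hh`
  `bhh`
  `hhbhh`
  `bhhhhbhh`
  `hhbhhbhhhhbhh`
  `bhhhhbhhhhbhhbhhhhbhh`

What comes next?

Each term (from the third on) is the two preceding terms concatenated in order: term 3 = b·hh = bhh.
The next term joins hhbhhbhhhhbhh and bhhhhbhhhhbhhbhhhhbhh.

hhbhhbhhhhbhhbhhhhbhhhhbhhbhhhhbhh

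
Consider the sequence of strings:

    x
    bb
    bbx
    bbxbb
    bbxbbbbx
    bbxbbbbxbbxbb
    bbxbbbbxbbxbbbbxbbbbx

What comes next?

This is a Fibonacci-style word recurrence s(k) = s(k−1)·s(k−2): e.g. bb·x = bbx.
Continuing: bbxbbbbxbbxbbbbxbbbbx · bbxbbbbxbbxbb gives term 8.

bbxbbbbxbbxbbbbxbbbbxbbxbbbbxbbxbb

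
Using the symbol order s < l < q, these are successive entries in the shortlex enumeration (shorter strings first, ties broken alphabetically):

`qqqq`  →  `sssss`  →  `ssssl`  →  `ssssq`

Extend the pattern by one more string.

The successor of ssssq increments the rightmost position that isn't already q and resets every position after it to s.

sssls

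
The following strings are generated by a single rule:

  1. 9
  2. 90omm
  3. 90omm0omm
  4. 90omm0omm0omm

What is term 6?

Each term is the previous one with 0omm appended.
From 90omm0omm0omm, 2 further steps: 90omm0omm0omm → 90omm0omm0omm0omm → (answer).

90omm0omm0omm0omm0omm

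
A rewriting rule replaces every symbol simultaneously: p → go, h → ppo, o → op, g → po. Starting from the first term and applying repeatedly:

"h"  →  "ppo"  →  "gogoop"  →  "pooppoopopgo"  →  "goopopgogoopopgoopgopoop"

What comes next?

Rewriting the 24 symbols of goopopgogoopopgoopgopoop one by one yields po op op go op go po op po op op go op go po op op go po op go op op go; concatenated:

poopopgoopgopooppoopopgoopgopoopopgopoopgoopopgo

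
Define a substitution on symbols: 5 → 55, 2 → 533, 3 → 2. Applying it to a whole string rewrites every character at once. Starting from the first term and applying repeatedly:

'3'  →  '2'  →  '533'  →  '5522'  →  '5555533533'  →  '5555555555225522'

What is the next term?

φ(5555555555225522) expands symbol-by-symbol to 55 55 55 55 55 55 55 55 55 55 533 533 55 55 533 533; joining the 16 pieces gives the next term.

555555555555555555555335335555533533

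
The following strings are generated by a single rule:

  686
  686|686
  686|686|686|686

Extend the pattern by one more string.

Each string is two copies of the previous one joined by '|'.
Doubling 686|686|686|686 with '|' between the halves:

686|686|686|686|686|686|686|686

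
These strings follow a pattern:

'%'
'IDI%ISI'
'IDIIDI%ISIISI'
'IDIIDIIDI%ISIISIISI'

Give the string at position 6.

Each term wraps the previous one in IDI on the left and ISI on the right.
From IDIIDIIDI%ISIISIISI, 2 further steps: IDIIDIIDI%ISIISIISI → IDIIDIIDIIDI%ISIISIISIISI → (answer).

IDIIDIIDIIDIIDI%ISIISIISIISIISI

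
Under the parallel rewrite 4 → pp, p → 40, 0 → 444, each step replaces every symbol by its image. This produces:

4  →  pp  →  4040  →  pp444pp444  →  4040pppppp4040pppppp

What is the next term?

φ(4040pppppp4040pppppp) expands symbol-by-symbol to pp 444 pp 444 40 40 40 40 40 40 pp 444 pp 444 40 40 40 40 40 40; joining the 20 pieces gives the next term.

pp444pp444404040404040pp444pp444404040404040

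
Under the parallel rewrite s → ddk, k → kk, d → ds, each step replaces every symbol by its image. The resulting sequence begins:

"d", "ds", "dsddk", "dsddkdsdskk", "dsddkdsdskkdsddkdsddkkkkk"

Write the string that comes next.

Applying the rule to each of the 25 symbols of dsddkdsdskkdsddkdsddkkkkk gives the pieces ds ddk ds ds kk ds ddk ds ddk kk kk ds ddk ds ds kk ds ddk ds ds kk kk kk kk kk, which concatenate to the answer.

dsddkdsdskkdsddkdsddkkkkkdsddkdsdskkdsddkdsdskkkkkkkkkk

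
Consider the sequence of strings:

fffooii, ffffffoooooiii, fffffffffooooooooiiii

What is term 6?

The n-th term is 3n f's then 3n-1 o's then n+1 i's (n = 1, 2, …).
For term 6, n = 6, so the run lengths are 18, 17, 7.

ffffffffffffffffffoooooooooooooooooiiiiiii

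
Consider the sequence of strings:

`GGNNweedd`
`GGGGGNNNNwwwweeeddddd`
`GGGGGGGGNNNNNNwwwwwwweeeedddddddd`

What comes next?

GGGGGGGGGGGNNNNNNNNwwwwwwwwwweeeeeddddddddddd

Reading off run lengths: G runs 2, 5, 8; N runs 2, 4, 6; w runs 1, 4, 7; e runs 2, 3, 4; d runs 2, 5, 8 — each is linear in n (n = 1, 2, …).
For the next term, n = 4, so the run lengths are 11, 8, 10, 5, 11.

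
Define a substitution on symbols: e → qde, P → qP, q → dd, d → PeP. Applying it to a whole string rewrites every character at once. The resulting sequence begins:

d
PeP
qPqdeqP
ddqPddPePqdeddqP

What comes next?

Replace each of the 16 characters of ddqPddPePqdeddqP in place — PeP PeP dd qP PeP PeP qP qde qP dd PeP qde PeP PeP dd qP — and concatenate.

PePPePddqPPePPePqPqdeqPddPePqdePePPePddqP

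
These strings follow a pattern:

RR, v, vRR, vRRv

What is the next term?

This is a Fibonacci-style word recurrence s(k) = s(k−1)·s(k−2): e.g. v·RR = vRR.
Continuing: vRRv · vRR gives term 5.

vRRvvRR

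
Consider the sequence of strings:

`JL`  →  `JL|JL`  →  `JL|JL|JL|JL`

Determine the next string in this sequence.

Every step duplicates the string with '|' between the halves.
One more doubling of JL|JL|JL|JL gives the answer.

JL|JL|JL|JL|JL|JL|JL|JL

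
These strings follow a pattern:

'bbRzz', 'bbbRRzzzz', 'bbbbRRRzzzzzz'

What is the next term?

bbbbbRRRRzzzzzzzz

The n-th term is n+1 b's then n R's then 2n z's (n = 1, 2, …).
At n = 4 the blocks have lengths 5, 4, 8.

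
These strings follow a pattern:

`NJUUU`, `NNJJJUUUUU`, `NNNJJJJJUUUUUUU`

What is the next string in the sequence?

NNNNJJJJJJJUUUUUUUUU

Reading off run lengths: N runs 1, 2, 3; J runs 1, 3, 5; U runs 3, 5, 7 — each is linear in n (n = 1, 2, …).
For the next term, n = 4, so the run lengths are 4, 7, 9.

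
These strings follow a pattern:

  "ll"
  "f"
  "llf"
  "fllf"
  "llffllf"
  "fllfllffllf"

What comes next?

llffllffllfllffllf

Each term (from the third on) is the two preceding terms concatenated in order: term 3 = ll·f = llf.
Continuing: llffllf · fllfllffllf gives term 7.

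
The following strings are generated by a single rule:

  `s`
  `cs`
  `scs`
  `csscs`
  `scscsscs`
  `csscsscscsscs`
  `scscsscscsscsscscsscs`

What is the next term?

From term 3 onward, concatenate the second-to-last term with the last: s·cs = scs, cs·scs = csscs, …
Continuing: csscsscscsscs · scscsscscsscsscscsscs gives term 8.

csscsscscsscsscscsscscsscsscscsscs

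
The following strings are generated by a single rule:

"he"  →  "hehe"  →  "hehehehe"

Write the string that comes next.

hehehehehehehehe

s(k+1) = s(k)·s(k) — each term doubles the last.
So the next term is two copies of hehehehe.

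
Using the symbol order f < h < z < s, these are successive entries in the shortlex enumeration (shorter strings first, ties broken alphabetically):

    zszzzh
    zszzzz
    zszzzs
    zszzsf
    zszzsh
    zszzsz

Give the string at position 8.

Stepping forward 2 times from zszzsz: zszzsz → zszzss, then the target.

zszsff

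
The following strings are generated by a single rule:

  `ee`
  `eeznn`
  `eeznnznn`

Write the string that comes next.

The strings grow by a fixed suffix znn each time.
So the next term is eeznnznn·znn.

eeznnznnznn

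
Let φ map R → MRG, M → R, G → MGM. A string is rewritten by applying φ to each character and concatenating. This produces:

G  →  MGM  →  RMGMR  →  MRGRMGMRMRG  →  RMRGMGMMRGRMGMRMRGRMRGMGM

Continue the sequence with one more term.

Rewriting the 25 symbols of RMRGMGMMRGRMGMRMRGRMRGMGM one by one yields MRG R MRG MGM R MGM R R MRG MGM MRG R MGM R MRG R MRG MGM MRG R MRG MGM R MGM R; concatenated:

MRGRMRGMGMRMGMRRMRGMGMMRGRMGMRMRGRMRGMGMMRGRMRGMGMRMGMR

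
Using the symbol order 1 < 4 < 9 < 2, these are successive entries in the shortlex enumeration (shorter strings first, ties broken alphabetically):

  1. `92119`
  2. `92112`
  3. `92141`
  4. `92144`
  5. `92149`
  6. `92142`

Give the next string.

Treat 92142 as a base-4 numeral over the given alphabet and add one, carrying through any trailing 2's.

92191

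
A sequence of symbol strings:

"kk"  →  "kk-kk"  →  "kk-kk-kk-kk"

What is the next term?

Each string is two copies of the previous one joined by '-'.
So the next term is two copies of kk-kk-kk-kk with '-' between the halves.

kk-kk-kk-kk-kk-kk-kk-kk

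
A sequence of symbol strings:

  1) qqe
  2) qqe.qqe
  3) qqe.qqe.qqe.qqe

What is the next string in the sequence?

s(k+1) = s(k)·.·s(k) — each term doubles the last with '.' between the halves.
Doubling qqe.qqe.qqe.qqe with '.' between the halves:

qqe.qqe.qqe.qqe.qqe.qqe.qqe.qqe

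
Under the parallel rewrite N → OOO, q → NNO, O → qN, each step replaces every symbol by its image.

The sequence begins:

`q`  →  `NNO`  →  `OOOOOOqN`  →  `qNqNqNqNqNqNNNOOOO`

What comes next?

NNOOOONNOOOONNOOOONNOOOONNOOOONNOOOOOOOOOOqNqNqNqN

φ(qNqNqNqNqNqNNNOOOO) expands symbol-by-symbol to NNO OOO NNO OOO NNO OOO NNO OOO NNO OOO NNO OOO OOO OOO qN qN qN qN; joining the 18 pieces gives the next term.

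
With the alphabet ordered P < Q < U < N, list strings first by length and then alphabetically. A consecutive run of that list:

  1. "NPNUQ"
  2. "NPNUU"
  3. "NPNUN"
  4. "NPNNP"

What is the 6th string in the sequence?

Advancing 2 positions from NPNNP through NPNNP → NPNNQ reaches term 6.

NPNNU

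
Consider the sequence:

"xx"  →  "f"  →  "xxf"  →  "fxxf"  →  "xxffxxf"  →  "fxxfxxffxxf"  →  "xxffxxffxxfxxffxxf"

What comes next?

fxxfxxffxxfxxffxxffxxfxxffxxf

From term 3 onward, concatenate the second-to-last term with the last: xx·f = xxf, f·xxf = fxxf, …
So term 8 is fxxfxxffxxf·xxffxxffxxfxxffxxf.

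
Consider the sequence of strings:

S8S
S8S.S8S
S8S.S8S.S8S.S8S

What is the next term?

S8S.S8S.S8S.S8S.S8S.S8S.S8S.S8S

s(k+1) = s(k)·.·s(k) — each term doubles the last with '.' between the halves.
So the next term is two copies of S8S.S8S.S8S.S8S with '.' between the halves.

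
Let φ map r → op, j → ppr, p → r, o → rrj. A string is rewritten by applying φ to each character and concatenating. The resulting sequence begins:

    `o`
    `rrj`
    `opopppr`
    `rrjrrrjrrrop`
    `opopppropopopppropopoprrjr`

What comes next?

Applying the rule to each of the 26 symbols of opopppropopopppropopoprrjr gives the pieces rrj r rrj r r r op rrj r rrj r rrj r r r op rrj r rrj r rrj r op op ppr op, which concatenate to the answer.

rrjrrrjrrroprrjrrrjrrrjrrroprrjrrrjrrrjropoppprop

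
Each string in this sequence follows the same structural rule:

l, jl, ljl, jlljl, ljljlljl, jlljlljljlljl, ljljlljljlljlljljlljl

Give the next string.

jlljlljljlljlljljlljljlljlljljlljl

Each term (from the third on) is the two preceding terms concatenated in order: term 3 = l·jl = ljl.
Continuing: jlljlljljlljl · ljljlljljlljlljljlljl gives term 8.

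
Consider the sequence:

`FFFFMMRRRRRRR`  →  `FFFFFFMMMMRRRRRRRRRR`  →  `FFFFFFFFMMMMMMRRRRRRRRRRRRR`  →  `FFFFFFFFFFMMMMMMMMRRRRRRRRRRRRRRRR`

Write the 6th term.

The n-th term is 2n F's then 2n-2 M's then 3n+1 R's, where the shown terms are n = 2, 3, 4, 5.
Setting n = 7 gives 14, 12, 22 characters in each block.

FFFFFFFFFFFFFFMMMMMMMMMMMMRRRRRRRRRRRRRRRRRRRRRR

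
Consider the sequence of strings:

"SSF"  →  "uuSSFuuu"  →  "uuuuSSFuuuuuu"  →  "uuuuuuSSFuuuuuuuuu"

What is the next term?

Every step adds uu to the front and uuu to the end of the previous string.
Applying this once more to uuuuuuSSFuuuuuuuuu:

uuuuuuuuSSFuuuuuuuuuuuu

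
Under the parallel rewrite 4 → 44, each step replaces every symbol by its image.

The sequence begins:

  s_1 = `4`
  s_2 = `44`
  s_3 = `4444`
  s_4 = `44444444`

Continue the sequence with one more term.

4444444444444444

Expanding 44444444: 4→44, 4→44, 4→44, 4→44, 4→44, 4→44, 4→44, 4→44. Concatenated: 44 44 44 44 44 44 44 44.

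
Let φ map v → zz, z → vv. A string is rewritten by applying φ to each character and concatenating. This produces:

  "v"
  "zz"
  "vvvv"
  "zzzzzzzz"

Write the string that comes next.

vvvvvvvvvvvvvvvv

Apply φ to zzzzzzzz symbol by symbol: z→vv, z→vv, z→vv, z→vv, z→vv, z→vv, z→vv, z→vv; joined: vv vv vv vv vv vv vv vv.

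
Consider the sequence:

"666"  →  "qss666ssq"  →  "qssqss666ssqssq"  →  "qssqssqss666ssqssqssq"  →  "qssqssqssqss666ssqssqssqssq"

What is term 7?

Each term wraps the previous one in qss on the left and ssq on the right.
From qssqssqssqss666ssqssqssqssq, 2 further steps: qssqssqssqss666ssqssqssqssq → qssqssqssqssqss666ssqssqssqssqssq → (answer).

qssqssqssqssqssqss666ssqssqssqssqssqssq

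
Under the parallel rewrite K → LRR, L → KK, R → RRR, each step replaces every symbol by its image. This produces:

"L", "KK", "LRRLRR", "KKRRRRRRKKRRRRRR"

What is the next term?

φ(KKRRRRRRKKRRRRRR) expands symbol-by-symbol to LRR LRR RRR RRR RRR RRR RRR RRR LRR LRR RRR RRR RRR RRR RRR RRR; joining the 16 pieces gives the next term.

LRRLRRRRRRRRRRRRRRRRRRRRLRRLRRRRRRRRRRRRRRRRRRRR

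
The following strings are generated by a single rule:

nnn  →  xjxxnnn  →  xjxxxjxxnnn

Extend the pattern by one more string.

xjxxxjxxxjxxnnn

The strings grow by a fixed prefix xjxx each time.
One more step from xjxxxjxxnnn gives the answer.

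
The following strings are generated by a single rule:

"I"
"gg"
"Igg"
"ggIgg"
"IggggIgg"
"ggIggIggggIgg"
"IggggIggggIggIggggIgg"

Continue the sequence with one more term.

This is a Fibonacci-style word recurrence s(k) = s(k−2)·s(k−1): e.g. I·gg = Igg.
The next term joins ggIggIggggIgg and IggggIggggIggIggggIgg.

ggIggIggggIggIggggIggggIggIggggIgg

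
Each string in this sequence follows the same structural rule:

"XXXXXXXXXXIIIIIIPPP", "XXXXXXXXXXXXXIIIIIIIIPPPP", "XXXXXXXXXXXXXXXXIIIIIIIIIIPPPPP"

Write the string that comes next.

Term n consists of 3n+1 X's, followed by 2n I's, followed by n P's, where the shown terms are n = 3, 4, 5.
Setting n = 6 gives 19, 12, 6 characters in each block.

XXXXXXXXXXXXXXXXXXXIIIIIIIIIIIIPPPPPP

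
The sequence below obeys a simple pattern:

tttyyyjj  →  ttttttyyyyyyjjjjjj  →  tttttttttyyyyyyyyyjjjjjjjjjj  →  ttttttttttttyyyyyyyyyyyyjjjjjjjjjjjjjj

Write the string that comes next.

tttttttttttttttyyyyyyyyyyyyyyyjjjjjjjjjjjjjjjjjj

The n-th term is 3n t's then 3n y's then 4n-2 j's (n = 1, 2, …).
Setting n = 5 gives 15, 15, 18 characters in each block.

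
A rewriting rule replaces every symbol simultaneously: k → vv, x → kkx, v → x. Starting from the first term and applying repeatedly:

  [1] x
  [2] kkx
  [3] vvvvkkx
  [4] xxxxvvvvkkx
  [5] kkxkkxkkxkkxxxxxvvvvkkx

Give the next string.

Applying the rule to each of the 23 symbols of kkxkkxkkxkkxxxxxvvvvkkx gives the pieces vv vv kkx vv vv kkx vv vv kkx vv vv kkx kkx kkx kkx kkx x x x x vv vv kkx, which concatenate to the answer.

vvvvkkxvvvvkkxvvvvkkxvvvvkkxkkxkkxkkxkkxxxxxvvvvkkx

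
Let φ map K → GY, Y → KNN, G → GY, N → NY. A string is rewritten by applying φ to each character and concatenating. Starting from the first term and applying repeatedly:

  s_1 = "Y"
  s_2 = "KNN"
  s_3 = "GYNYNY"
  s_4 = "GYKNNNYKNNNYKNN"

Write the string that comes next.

Rewriting the 15 symbols of GYKNNNYKNNNYKNN one by one yields GY KNN GY NY NY NY KNN GY NY NY NY KNN GY NY NY; concatenated:

GYKNNGYNYNYNYKNNGYNYNYNYKNNGYNYNY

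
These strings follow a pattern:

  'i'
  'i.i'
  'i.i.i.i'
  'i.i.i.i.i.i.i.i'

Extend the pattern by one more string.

Every step duplicates the string with '.' between the halves.
So the next term is two copies of i.i.i.i.i.i.i.i with '.' between the halves.

i.i.i.i.i.i.i.i.i.i.i.i.i.i.i.i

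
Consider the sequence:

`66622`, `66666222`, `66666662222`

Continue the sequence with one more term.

66666666622222

Reading off run lengths: 6 runs 3, 5, 7; 2 runs 2, 3, 4 — each is linear in n, where the shown terms are n = 2, 3, 4.
At n = 5 the blocks have lengths 9, 5.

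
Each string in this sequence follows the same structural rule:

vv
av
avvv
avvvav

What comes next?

This is a Fibonacci-style word recurrence s(k) = s(k−1)·s(k−2): e.g. av·vv = avvv.
So term 5 is avvvav·avvv.

avvvavavvv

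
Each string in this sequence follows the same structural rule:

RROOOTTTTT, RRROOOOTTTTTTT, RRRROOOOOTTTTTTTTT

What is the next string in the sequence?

RRRRROOOOOOTTTTTTTTTTT

Reading off run lengths: R runs 2, 3, 4; O runs 3, 4, 5; T runs 5, 7, 9 — each is linear in n, where the shown terms are n = 2, 3, 4.
For the next term, n = 5, so the run lengths are 5, 6, 11.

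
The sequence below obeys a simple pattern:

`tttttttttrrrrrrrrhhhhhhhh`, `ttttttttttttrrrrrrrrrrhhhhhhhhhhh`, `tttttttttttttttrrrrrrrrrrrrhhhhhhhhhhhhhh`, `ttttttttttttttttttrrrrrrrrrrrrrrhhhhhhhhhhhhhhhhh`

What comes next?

tttttttttttttttttttttrrrrrrrrrrrrrrrrhhhhhhhhhhhhhhhhhhhh

Each string has the form t^{3n} r^{2n+2} h^{3n-1}, where the shown terms are n = 3, 4, 5, 6.
Setting n = 7 gives 21, 16, 20 characters in each block.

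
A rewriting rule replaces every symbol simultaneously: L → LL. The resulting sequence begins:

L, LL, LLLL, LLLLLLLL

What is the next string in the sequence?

Apply φ to LLLLLLLL symbol by symbol: L→LL, L→LL, L→LL, L→LL, L→LL, L→LL, L→LL, L→LL; joined: LL LL LL LL LL LL LL LL.

LLLLLLLLLLLLLLLL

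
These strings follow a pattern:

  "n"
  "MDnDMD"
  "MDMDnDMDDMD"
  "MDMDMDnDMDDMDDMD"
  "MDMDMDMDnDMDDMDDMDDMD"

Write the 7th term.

Every step adds MD to the front and DMD to the end of the previous string.
From MDMDMDMDnDMDDMDDMDDMD, 2 further steps: MDMDMDMDnDMDDMDDMDDMD → MDMDMDMDMDnDMDDMDDMDDMDDMD → (answer).

MDMDMDMDMDMDnDMDDMDDMDDMDDMDDMD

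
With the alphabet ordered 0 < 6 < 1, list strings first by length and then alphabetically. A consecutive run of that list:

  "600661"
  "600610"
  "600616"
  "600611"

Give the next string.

600100

The successor of 600611 increments the rightmost position that isn't already 1 and resets every position after it to 0.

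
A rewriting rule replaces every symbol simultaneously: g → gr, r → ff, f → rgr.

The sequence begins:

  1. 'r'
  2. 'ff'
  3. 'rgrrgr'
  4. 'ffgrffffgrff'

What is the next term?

rgrrgrgrffrgrrgrrgrrgrgrffrgrrgr

Expanding ffgrffffgrff: f→rgr, f→rgr, g→gr, r→ff, f→rgr, f→rgr, f→rgr, f→rgr, g→gr, r→ff, f→rgr, f→rgr. Concatenated: rgr rgr gr ff rgr rgr rgr rgr gr ff rgr rgr.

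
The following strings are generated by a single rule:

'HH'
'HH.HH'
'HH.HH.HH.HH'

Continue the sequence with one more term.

HH.HH.HH.HH.HH.HH.HH.HH

Every step duplicates the string with '.' between the halves.
One more doubling of HH.HH.HH.HH gives the answer.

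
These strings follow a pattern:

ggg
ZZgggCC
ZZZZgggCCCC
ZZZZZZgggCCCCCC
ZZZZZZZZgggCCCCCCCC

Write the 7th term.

ZZZZZZZZZZZZgggCCCCCCCCCCCC

Each term wraps the previous one in ZZ on the left and CC on the right.
From ZZZZZZZZgggCCCCCCCC, 2 further steps: ZZZZZZZZgggCCCCCCCC → ZZZZZZZZZZgggCCCCCCCCCC → (answer).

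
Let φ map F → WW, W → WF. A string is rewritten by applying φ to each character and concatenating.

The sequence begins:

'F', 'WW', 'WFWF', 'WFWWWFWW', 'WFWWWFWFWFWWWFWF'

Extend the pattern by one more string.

Applying the rule to each of the 16 symbols of WFWWWFWFWFWWWFWF gives the pieces WF WW WF WF WF WW WF WW WF WW WF WF WF WW WF WW, which concatenate to the answer.

WFWWWFWFWFWWWFWWWFWWWFWFWFWWWFWW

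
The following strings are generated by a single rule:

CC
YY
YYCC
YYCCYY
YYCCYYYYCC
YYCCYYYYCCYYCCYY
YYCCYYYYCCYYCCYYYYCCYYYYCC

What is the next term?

From term 3 onward, concatenate the last term with the second-to-last: YY·CC = YYCC, YYCC·YY = YYCCYY, …
Continuing: YYCCYYYYCCYYCCYYYYCCYYYYCC · YYCCYYYYCCYYCCYY gives term 8.

YYCCYYYYCCYYCCYYYYCCYYYYCCYYCCYYYYCCYYCCYY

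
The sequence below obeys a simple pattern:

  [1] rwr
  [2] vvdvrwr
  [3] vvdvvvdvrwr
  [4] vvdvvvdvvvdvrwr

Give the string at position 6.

Each term is the previous one with vvdv prepended.
From vvdvvvdvvvdvrwr, 2 further steps: vvdvvvdvvvdvrwr → vvdvvvdvvvdvvvdvrwr → (answer).

vvdvvvdvvvdvvvdvvvdvrwr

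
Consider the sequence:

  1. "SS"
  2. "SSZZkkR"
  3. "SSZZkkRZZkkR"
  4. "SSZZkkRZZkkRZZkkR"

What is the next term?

The strings grow by a fixed suffix ZZkkR each time.
One more step from SSZZkkRZZkkRZZkkR gives the answer.

SSZZkkRZZkkRZZkkRZZkkR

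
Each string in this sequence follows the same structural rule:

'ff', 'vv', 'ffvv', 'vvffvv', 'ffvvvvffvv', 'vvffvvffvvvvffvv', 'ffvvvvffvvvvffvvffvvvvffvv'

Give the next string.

This is a Fibonacci-style word recurrence s(k) = s(k−2)·s(k−1): e.g. ff·vv = ffvv.
Continuing: vvffvvffvvvvffvv · ffvvvvffvvvvffvvffvvvvffvv gives term 8.

vvffvvffvvvvffvvffvvvvffvvvvffvvffvvvvffvv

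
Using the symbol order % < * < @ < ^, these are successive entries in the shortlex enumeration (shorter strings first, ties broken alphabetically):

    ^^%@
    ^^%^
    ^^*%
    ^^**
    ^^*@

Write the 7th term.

^^@%

Stepping forward 2 times from ^^*@: ^^*@ → ^^*^, then the target.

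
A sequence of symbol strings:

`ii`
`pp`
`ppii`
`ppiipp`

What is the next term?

ppiippppii

This is a Fibonacci-style word recurrence s(k) = s(k−1)·s(k−2): e.g. pp·ii = ppii.
The next term joins ppiipp and ppii.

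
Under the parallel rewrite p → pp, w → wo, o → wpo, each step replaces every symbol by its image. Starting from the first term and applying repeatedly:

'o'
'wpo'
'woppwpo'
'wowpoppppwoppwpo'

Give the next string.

Rewriting the 16 symbols of wowpoppppwoppwpo one by one yields wo wpo wo pp wpo pp pp pp pp wo wpo pp pp wo pp wpo; concatenated:

wowpowoppwpoppppppppwowpoppppwoppwpo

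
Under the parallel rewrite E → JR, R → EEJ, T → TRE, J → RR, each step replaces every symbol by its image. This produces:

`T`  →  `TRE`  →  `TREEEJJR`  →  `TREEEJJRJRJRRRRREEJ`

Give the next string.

Applying the rule to each of the 19 symbols of TREEEJJRJRJRRRRREEJ gives the pieces TRE EEJ JR JR JR RR RR EEJ RR EEJ RR EEJ EEJ EEJ EEJ EEJ JR JR RR, which concatenate to the answer.

TREEEJJRJRJRRRRREEJRREEJRREEJEEJEEJEEJEEJJRJRRR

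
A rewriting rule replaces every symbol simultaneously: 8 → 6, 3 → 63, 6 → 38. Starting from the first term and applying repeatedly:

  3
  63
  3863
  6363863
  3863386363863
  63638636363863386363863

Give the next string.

386338636386338633863638636363863386363863

Replace each of the 23 characters of 63638636363863386363863 in place — 38 63 38 63 6 38 63 38 63 38 63 6 38 63 63 6 38 63 38 63 6 38 63 — and concatenate.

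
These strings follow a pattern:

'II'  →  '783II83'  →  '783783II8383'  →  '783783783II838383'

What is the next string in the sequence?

Every step adds 783 to the front and 83 to the end of the previous string.
So the next term is 783·783783783II838383·83.

783783783783II83838383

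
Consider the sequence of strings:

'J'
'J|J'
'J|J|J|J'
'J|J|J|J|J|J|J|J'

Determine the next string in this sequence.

s(k+1) = s(k)·|·s(k) — each term doubles the last with '|' between the halves.
One more doubling of J|J|J|J|J|J|J|J gives the answer.

J|J|J|J|J|J|J|J|J|J|J|J|J|J|J|J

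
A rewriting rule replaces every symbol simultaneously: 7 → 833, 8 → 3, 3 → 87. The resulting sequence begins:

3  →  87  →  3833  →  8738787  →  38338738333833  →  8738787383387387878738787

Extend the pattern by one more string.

Rewriting the 25 symbols of 8738787383387387878738787 one by one yields 3 833 87 3 833 3 833 87 3 87 87 3 833 87 3 833 3 833 3 833 87 3 833 3 833; concatenated:

3833873833383387387873833873833383338338738333833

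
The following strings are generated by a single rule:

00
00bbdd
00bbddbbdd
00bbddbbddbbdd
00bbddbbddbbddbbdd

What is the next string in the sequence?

00bbddbbddbbddbbddbbdd

Each term is the previous one with bbdd appended.
One more step from 00bbddbbddbbddbbdd gives the answer.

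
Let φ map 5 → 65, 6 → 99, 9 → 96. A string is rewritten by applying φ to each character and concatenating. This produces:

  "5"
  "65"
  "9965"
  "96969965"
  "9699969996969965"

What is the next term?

Applying the rule to each of the 16 symbols of 9699969996969965 gives the pieces 96 99 96 96 96 99 96 96 96 99 96 99 96 96 99 65, which concatenate to the answer.

96999696969996969699969996969965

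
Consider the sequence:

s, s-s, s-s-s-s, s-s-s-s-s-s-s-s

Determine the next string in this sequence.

Every step duplicates the string with '-' between the halves.
Doubling s-s-s-s-s-s-s-s with '-' between the halves:

s-s-s-s-s-s-s-s-s-s-s-s-s-s-s-s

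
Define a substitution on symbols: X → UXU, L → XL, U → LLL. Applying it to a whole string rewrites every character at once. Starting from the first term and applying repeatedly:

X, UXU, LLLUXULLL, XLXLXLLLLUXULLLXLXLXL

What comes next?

UXUXLUXUXLUXUXLXLXLXLLLLUXULLLXLXLXLUXUXLUXUXLUXUXL

Replace each of the 21 characters of XLXLXLLLLUXULLLXLXLXL in place — UXU XL UXU XL UXU XL XL XL XL LLL UXU LLL XL XL XL UXU XL UXU XL UXU XL — and concatenate.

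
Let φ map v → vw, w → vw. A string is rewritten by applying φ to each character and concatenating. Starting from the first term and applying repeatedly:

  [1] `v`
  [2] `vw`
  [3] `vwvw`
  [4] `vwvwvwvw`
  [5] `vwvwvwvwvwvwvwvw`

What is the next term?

vwvwvwvwvwvwvwvwvwvwvwvwvwvwvwvw

Replace each of the 16 characters of vwvwvwvwvwvwvwvw in place — vw vw vw vw vw vw vw vw vw vw vw vw vw vw vw vw — and concatenate.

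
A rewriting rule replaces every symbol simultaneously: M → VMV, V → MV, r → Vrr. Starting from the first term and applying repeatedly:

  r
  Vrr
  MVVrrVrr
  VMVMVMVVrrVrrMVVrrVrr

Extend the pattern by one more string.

MVVMVMVVMVMVVMVMVMVVrrVrrMVVrrVrrVMVMVMVVrrVrrMVVrrVrr

Applying the rule to each of the 21 symbols of VMVMVMVVrrVrrMVVrrVrr gives the pieces MV VMV MV VMV MV VMV MV MV Vrr Vrr MV Vrr Vrr VMV MV MV Vrr Vrr MV Vrr Vrr, which concatenate to the answer.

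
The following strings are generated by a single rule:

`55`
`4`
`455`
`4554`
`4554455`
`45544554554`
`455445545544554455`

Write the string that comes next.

From term 3 onward, concatenate the last term with the second-to-last: 4·55 = 455, 455·4 = 4554, …
So term 8 is 455445545544554455·45544554554.

45544554554455445545544554554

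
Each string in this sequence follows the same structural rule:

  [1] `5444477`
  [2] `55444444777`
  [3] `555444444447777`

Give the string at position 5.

55555444444444444777777

Reading off run lengths: 5 runs 1, 2, 3; 4 runs 4, 6, 8; 7 runs 2, 3, 4 — each is linear in n, where the shown terms are n = 2, 3, 4.
For term 5, n = 6, so the run lengths are 5, 12, 6.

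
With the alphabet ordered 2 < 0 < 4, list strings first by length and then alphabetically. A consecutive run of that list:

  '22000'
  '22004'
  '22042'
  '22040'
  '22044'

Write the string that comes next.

22422

Find the rightmost character of 22044 below 4, bump it to the next letter, and reset everything to its right to 2.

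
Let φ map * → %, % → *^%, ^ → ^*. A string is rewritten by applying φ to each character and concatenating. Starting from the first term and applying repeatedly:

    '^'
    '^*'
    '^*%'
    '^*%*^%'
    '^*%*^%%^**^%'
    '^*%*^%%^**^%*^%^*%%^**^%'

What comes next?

^*%*^%%^**^%*^%^*%%^**^%%^**^%^*%*^%*^%^*%%^**^%

Applying the rule to each of the 24 symbols of ^*%*^%%^**^%*^%^*%%^**^% gives the pieces ^* % *^% % ^* *^% *^% ^* % % ^* *^% % ^* *^% ^* % *^% *^% ^* % % ^* *^%, which concatenate to the answer.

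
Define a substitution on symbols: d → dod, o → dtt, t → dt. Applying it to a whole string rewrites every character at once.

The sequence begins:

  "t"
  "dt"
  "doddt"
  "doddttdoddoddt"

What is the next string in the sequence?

doddttdoddoddtdtdoddttdoddoddttdoddoddt

φ(doddttdoddoddt) expands symbol-by-symbol to dod dtt dod dod dt dt dod dtt dod dod dtt dod dod dt; joining the 14 pieces gives the next term.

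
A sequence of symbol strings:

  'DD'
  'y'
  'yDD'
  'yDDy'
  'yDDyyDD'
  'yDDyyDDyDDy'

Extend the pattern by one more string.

yDDyyDDyDDyyDDyyDD

From term 3 onward, concatenate the last term with the second-to-last: y·DD = yDD, yDD·y = yDDy, …
The next term joins yDDyyDDyDDy and yDDyyDD.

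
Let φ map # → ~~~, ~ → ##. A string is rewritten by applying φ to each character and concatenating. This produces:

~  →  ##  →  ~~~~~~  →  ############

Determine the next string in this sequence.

~~~~~~~~~~~~~~~~~~~~~~~~~~~~~~~~~~~~

Rewriting each symbol of ############: #→~~~, #→~~~, #→~~~, #→~~~, #→~~~, #→~~~, #→~~~, #→~~~, #→~~~, #→~~~, #→~~~, #→~~~, which concatenates to ~~~ ~~~ ~~~ ~~~ ~~~ ~~~ ~~~ ~~~ ~~~ ~~~ ~~~ ~~~.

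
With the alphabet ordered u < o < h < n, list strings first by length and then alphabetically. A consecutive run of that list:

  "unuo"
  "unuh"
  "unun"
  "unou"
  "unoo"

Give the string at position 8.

unhu

Continuing the enumeration 3 steps past unoo: unoo → unoh → unon → (answer).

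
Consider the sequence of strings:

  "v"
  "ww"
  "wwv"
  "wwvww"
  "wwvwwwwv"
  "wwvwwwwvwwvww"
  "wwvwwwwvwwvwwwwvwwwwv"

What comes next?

Each term (from the third on) is the previous term followed by the one before it: term 3 = ww·v = wwv.
Continuing: wwvwwwwvwwvwwwwvwwwwv · wwvwwwwvwwvww gives term 8.

wwvwwwwvwwvwwwwvwwwwvwwvwwwwvwwvww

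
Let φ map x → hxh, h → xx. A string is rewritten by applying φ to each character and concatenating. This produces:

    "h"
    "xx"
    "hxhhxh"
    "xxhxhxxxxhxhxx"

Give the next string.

Applying the rule to each of the 14 symbols of xxhxhxxxxhxhxx gives the pieces hxh hxh xx hxh xx hxh hxh hxh hxh xx hxh xx hxh hxh, which concatenate to the answer.

hxhhxhxxhxhxxhxhhxhhxhhxhxxhxhxxhxhhxh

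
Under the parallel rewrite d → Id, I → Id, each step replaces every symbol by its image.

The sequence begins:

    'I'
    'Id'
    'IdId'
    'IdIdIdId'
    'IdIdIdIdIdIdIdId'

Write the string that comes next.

IdIdIdIdIdIdIdIdIdIdIdIdIdIdIdId

Replace each of the 16 characters of IdIdIdIdIdIdIdId in place — Id Id Id Id Id Id Id Id Id Id Id Id Id Id Id Id — and concatenate.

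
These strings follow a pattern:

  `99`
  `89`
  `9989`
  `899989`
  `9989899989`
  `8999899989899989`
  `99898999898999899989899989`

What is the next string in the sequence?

899989998989998999898999898999899989899989

Each term (from the third on) is the two preceding terms concatenated in order: term 3 = 99·89 = 9989.
The next term joins 8999899989899989 and 99898999898999899989899989.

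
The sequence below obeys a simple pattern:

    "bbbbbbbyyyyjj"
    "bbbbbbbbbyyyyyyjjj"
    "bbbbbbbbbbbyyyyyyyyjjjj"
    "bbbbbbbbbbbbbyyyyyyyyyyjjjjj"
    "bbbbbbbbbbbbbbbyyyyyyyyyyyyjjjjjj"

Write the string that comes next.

Reading off run lengths: b runs 7, 9, 11, 13, 15; y runs 4, 6, 8, 10, 12; j runs 2, 3, 4, 5, 6 — each is linear in n, where the shown terms are n = 2, 3, 4, 5, 6.
For the next term, n = 7, so the run lengths are 17, 14, 7.

bbbbbbbbbbbbbbbbbyyyyyyyyyyyyyyjjjjjjj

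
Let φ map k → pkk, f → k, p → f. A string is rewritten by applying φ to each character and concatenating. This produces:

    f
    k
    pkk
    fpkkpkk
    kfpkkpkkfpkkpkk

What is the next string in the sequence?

Rewriting the 15 symbols of kfpkkpkkfpkkpkk one by one yields pkk k f pkk pkk f pkk pkk k f pkk pkk f pkk pkk; concatenated:

pkkkfpkkpkkfpkkpkkkfpkkpkkfpkkpkk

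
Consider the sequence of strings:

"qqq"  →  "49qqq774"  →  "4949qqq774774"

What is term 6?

Every step adds 49 to the front and 774 to the end of the previous string.
From 4949qqq774774, 3 further steps: 4949qqq774774 → 494949qqq774774774 → 49494949qqq774774774774 → (answer).

4949494949qqq774774774774774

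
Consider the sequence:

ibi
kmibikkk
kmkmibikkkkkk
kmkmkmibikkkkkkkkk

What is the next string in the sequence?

Each term wraps the previous one in km on the left and kkk on the right.
Applying this once more to kmkmkmibikkkkkkkkk:

kmkmkmkmibikkkkkkkkkkkk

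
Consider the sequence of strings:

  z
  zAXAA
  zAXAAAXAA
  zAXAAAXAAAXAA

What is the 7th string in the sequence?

zAXAAAXAAAXAAAXAAAXAAAXAA

The strings grow by a fixed suffix AXAA each time.
From zAXAAAXAAAXAA, 3 further steps: zAXAAAXAAAXAA → zAXAAAXAAAXAAAXAA → zAXAAAXAAAXAAAXAAAXAA → (answer).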